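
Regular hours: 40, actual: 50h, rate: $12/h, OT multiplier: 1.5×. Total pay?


$660.00

Regular: 40h × $12 = $480.00
Overtime: 50 - 40 = 10h
OT pay: 10h × $12 × 1.5 = $180.00
Total = $480.00 + $180.00 = $660.00


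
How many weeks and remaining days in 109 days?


Weeks: 109 ÷ 7 = 15 remainder 4

15 weeks 4 days


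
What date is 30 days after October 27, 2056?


Start: October 27, 2056
Add 30 days
October 27 → November 1: 31 - 27 + 1 = 5 days (30 - 5 = 25 left)
November 1 + 25 = November 26, 2056

November 26, 2056


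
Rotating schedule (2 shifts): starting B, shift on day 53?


Shift B

Shifts: A, B
Start: B (index 1)
Day 53: (1 + 53 - 1) mod 2
= 53 mod 2
= 1
Index 1 → shift B


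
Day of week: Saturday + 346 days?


Tuesday

Start: Saturday (index 5)
(5 + 346) mod 7
= 351 mod 7
= 1
Index 1 → Tuesday


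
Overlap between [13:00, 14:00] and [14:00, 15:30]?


0 minutes

Meeting A: 780-840 (in minutes from midnight)
Meeting B: 840-930
Overlap start = max(780, 840) = 840
Overlap end = min(840, 930) = 840
Overlap = max(0, 840 - 840) = 0 min


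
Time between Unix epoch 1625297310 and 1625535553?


Difference = 1625535553 - 1625297310 = 238243 seconds
In hours: 238243 / 3600 ≈ 66.2
In days: 238243 / 86400 ≈ 2.76

238243 seconds (66.2 hours / 2.76 days)


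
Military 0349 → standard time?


Hour: 3
3 < 12 → AM

3:49 AM


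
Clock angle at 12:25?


137.5°

Hour hand (12 ≡ 0 on the dial): 0×30 + 25×0.5 = 12.5°
Minute hand = 25×6 = 150°
Difference = |12.5 - 150| = 137.5°


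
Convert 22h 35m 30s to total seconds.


81330 seconds

Hours: 22 × 3600 = 79200
Minutes: 35 × 60 = 2100
Seconds: 30
Total = 79200 + 2100 + 30 = 81330


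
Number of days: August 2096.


Month: August (month 8)
August has 31 days

31 days


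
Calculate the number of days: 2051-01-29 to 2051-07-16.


168 days

From January 29, 2051 to July 16, 2051
Rest of January 2051: 31 - 29 = 2
Full months: February 2051 28, March 31, April 30, May 31, June 30
Days into July 2051: 16
Total = 2 + 28 + 31 + 30 + 31 + 30 + 16 = 168 days


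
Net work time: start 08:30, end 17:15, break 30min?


8h 15m (495 minutes)

Total time = (17×60+15) - (8×60+30)
= 1035 - 510 = 525 min
Minus break: 525 - 30 = 495 min
= 8h 15m


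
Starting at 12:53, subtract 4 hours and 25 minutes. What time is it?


Start: 773 minutes from midnight
Subtract: 265 minutes
Remaining: 773 - 265 = 508
Hours: 8, Minutes: 28

08:28


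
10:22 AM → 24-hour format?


10:22

Input: 10:22 AM
AM hour stays: 10


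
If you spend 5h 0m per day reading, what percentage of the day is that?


Time: 300 minutes
Day: 1440 minutes
Percentage = (300/1440) × 100 ≈ 20.8%

20.8%


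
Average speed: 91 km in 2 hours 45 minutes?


Distance: 91 km
Time: 2h 45m = 165 min = 165/60 = 11/4 hours
Speed = 91 ÷ (11/4) = 91 × 4 / 11 = 364/11 ≈ 33.1 km/h

33.1 km/h


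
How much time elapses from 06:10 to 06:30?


End time in minutes: 6×60 + 30 = 390
Start time in minutes: 6×60 + 10 = 370
Difference = 390 - 370 = 20 minutes
= 0 hours 20 minutes

0h 20m


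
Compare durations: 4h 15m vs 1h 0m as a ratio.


17:4 (4.25)

Duration 1: 255 minutes
Duration 2: 60 minutes
Ratio = 255:60
GCD = 15
Simplified = 17:4
As a decimal: 17/4 = 4.25


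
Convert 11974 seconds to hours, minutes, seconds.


3h 19m 34s

Hours: 11974 ÷ 3600 = 3 remainder 1174
Minutes: 1174 ÷ 60 = 19 remainder 34
Seconds: 34


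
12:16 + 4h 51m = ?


Start: 736 minutes from midnight
Add: 291 minutes
Total: 1027 minutes
Hours: 1027 ÷ 60 = 17 remainder 7

17:07


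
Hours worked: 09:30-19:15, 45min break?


Total time = (19×60+15) - (9×60+30)
= 1155 - 570 = 585 min
Minus break: 585 - 45 = 540 min
= 9h 0m

9h 0m (540 minutes)


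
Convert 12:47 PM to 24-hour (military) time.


Input: 12:47 PM
12 PM → 12 (noon)

12:47


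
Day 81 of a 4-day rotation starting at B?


Shift B

Shifts: A, B, C, D
Start: B (index 1)
Day 81: (1 + 81 - 1) mod 4
= 81 mod 4
= 1
Index 1 → shift B


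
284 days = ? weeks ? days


Weeks: 284 ÷ 7 = 40 remainder 4

40 weeks 4 days


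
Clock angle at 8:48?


Hour hand = 8×30 + 48×0.5 = 264.0°
Minute hand = 48×6 = 288°
Difference = |264.0 - 288| = 24.0°

24.0°


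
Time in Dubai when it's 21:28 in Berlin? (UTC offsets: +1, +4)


Time difference = UTC+4 - UTC+1 = +3 hours
New hour = (21 + 3) mod 24
= 24 mod 24 = 0
Minutes unchanged → 00:28; 24 ≥ 24 → next day

00:28 (next day)


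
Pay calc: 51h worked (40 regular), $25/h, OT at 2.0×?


$1550.00

Regular: 40h × $25 = $1000.00
Overtime: 51 - 40 = 11h
OT pay: 11h × $25 × 2.0 = $550.00
Total = $1000.00 + $550.00 = $1550.00


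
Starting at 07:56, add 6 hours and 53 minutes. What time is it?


14:49

Start: 476 minutes from midnight
Add: 413 minutes
Total: 889 minutes
Hours: 889 ÷ 60 = 14 remainder 49


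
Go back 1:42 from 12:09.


Start: 729 minutes from midnight
Subtract: 102 minutes
Remaining: 729 - 102 = 627
Hours: 10, Minutes: 27

10:27


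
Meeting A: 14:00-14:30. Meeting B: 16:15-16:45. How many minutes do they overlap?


Meeting A: 840-870 (in minutes from midnight)
Meeting B: 975-1005
Overlap start = max(840, 975) = 975
Overlap end = min(870, 1005) = 870
Overlap = max(0, 870 - 975) = 0 min

0 minutes


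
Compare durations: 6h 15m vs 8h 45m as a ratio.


Duration 1: 375 minutes
Duration 2: 525 minutes
Ratio = 375:525
GCD = 75
Simplified = 5:7
As a decimal: 5/7 ≈ 0.71

5:7 (0.71)


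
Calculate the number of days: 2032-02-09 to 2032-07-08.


From February 9, 2032 to July 8, 2032
Rest of February 2032: 29 - 9 = 20
Full months: March 31, April 30, May 31, June 30
Days into July 2032: 8
Total = 20 + 31 + 30 + 31 + 30 + 8 = 150 days

150 days


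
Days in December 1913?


Month: December (month 12)
December has 31 days

31 days


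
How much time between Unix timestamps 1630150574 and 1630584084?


Difference = 1630584084 - 1630150574 = 433510 seconds
In hours: 433510 / 3600 ≈ 120.4
In days: 433510 / 86400 ≈ 5.02

433510 seconds (120.4 hours / 5.02 days)


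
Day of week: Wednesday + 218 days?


Start: Wednesday (index 2)
(2 + 218) mod 7
= 220 mod 7
= 3
Index 3 → Thursday

Thursday


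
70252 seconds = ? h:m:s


19h 30m 52s

Hours: 70252 ÷ 3600 = 19 remainder 1852
Minutes: 1852 ÷ 60 = 30 remainder 52
Seconds: 52


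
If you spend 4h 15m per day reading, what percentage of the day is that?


Time: 255 minutes
Day: 1440 minutes
Percentage = (255/1440) × 100 ≈ 17.7%

17.7%


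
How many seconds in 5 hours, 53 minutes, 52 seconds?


Hours: 5 × 3600 = 18000
Minutes: 53 × 60 = 3180
Seconds: 52
Total = 18000 + 3180 + 52 = 21232

21232 seconds


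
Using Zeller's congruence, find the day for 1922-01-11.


Zeller's congruence:
q=11, m=13, k=21, j=19
h = (11 + ⌊13×14/5⌋ + 21 + ⌊21/4⌋ + ⌊19/4⌋ - 2×19) mod 7
= (11 + 36 + 21 + 5 + 4 - 38) mod 7
= 39 mod 7 = 4
h=4 → Wednesday

Wednesday


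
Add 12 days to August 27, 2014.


Start: August 27, 2014
Add 12 days
August 27 → September 1: 31 - 27 + 1 = 5 days (12 - 5 = 7 left)
September 1 + 7 = September 8, 2014

September 8, 2014


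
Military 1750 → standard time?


5:50 PM

Hour: 17
17 - 12 = 5 → PM


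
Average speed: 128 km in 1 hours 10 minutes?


Distance: 128 km
Time: 1h 10m = 70 min = 70/60 = 7/6 hours
Speed = 128 ÷ (7/6) = 128 × 6 / 7 = 768/7 ≈ 109.7 km/h

109.7 km/h


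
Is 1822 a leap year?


No

Rules: divisible by 4 AND (not by 100 OR by 400)
1822 ÷ 4 = 455 remainder 2 → not divisible by 4
Not divisible by 4 → not a leap year


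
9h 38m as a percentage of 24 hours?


0.4014 (40.14%)

Total minutes: 9×60 + 38 = 578
Day = 24×60 = 1440 minutes
Fraction = 578/1440 ≈ 0.4014
As a percentage: 578/1440 × 100 ≈ 40.14%


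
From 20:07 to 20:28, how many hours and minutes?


End time in minutes: 20×60 + 28 = 1228
Start time in minutes: 20×60 + 7 = 1207
Difference = 1228 - 1207 = 21 minutes
= 0 hours 21 minutes

0h 21m


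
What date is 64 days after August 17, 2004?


October 20, 2004

Start: August 17, 2004
Add 64 days
August 17 → September 1: 31 - 17 + 1 = 15 days (64 - 15 = 49 left)
September 1 → October 1: 30 - 1 + 1 = 30 days (49 - 30 = 19 left)
October 1 + 19 = October 20, 2004


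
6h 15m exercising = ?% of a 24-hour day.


26.0%

Time: 375 minutes
Day: 1440 minutes
Percentage = (375/1440) × 100 ≈ 26.0%


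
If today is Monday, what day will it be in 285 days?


Saturday

Start: Monday (index 0)
(0 + 285) mod 7
= 285 mod 7
= 5
Index 5 → Saturday


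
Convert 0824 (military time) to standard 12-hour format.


8:24 AM

Hour: 8
8 < 12 → AM


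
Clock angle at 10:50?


Hour hand = 10×30 + 50×0.5 = 325.0°
Minute hand = 50×6 = 300°
Difference = |325.0 - 300| = 25.0°

25.0°


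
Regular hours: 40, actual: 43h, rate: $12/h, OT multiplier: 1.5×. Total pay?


Regular: 40h × $12 = $480.00
Overtime: 43 - 40 = 3h
OT pay: 3h × $12 × 1.5 = $54.00
Total = $480.00 + $54.00 = $534.00

$534.00


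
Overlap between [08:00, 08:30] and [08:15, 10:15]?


15 minutes

Meeting A: 480-510 (in minutes from midnight)
Meeting B: 495-615
Overlap start = max(480, 495) = 495
Overlap end = min(510, 615) = 510
Overlap = max(0, 510 - 495) = 15 min


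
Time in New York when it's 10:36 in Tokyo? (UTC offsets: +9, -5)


20:36 (previous day)

Time difference = UTC-5 - UTC+9 = -14 hours
New hour = (10 -14) mod 24
= -4 mod 24 = 20
Minutes unchanged → 20:36; -4 < 0 → previous day


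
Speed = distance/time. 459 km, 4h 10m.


110.2 km/h

Distance: 459 km
Time: 4h 10m = 250 min = 250/60 = 25/6 hours
Speed = 459 ÷ (25/6) = 459 × 6 / 25 = 2754/25 ≈ 110.2 km/h


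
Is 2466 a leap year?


Rules: divisible by 4 AND (not by 100 OR by 400)
2466 ÷ 4 = 616 remainder 2 → not divisible by 4
Not divisible by 4 → not a leap year

No


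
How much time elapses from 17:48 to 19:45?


End time in minutes: 19×60 + 45 = 1185
Start time in minutes: 17×60 + 48 = 1068
Difference = 1185 - 1068 = 117 minutes
= 1 hours 57 minutes

1h 57m


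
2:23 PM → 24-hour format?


Input: 2:23 PM
PM: 2 + 12 = 14

14:23


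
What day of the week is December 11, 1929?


Wednesday

Zeller's congruence:
q=11, m=12, k=29, j=19
h = (11 + ⌊13×13/5⌋ + 29 + ⌊29/4⌋ + ⌊19/4⌋ - 2×19) mod 7
= (11 + 33 + 29 + 7 + 4 - 38) mod 7
= 46 mod 7 = 4
h=4 → Wednesday


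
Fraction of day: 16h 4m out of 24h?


0.6694 (66.94%)

Total minutes: 16×60 + 4 = 964
Day = 24×60 = 1440 minutes
Fraction = 964/1440 ≈ 0.6694
As a percentage: 964/1440 × 100 ≈ 66.94%


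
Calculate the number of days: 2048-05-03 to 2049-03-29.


From May 3, 2048 to March 29, 2049
Rest of May 2048: 31 - 3 = 28
Full months: June 30, July 31, August 31, September 30, October 31, November 30, December 31, January 31, February 2049 28
Days into March 2049: 29
Total = 28 + 30 + 31 + 31 + 30 + 31 + 30 + 31 + 31 + 28 + 29 = 330 days

330 days


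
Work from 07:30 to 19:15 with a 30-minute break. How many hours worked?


Total time = (19×60+15) - (7×60+30)
= 1155 - 450 = 705 min
Minus break: 705 - 30 = 675 min
= 11h 15m

11h 15m (675 minutes)


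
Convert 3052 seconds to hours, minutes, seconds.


Hours: 3052 ÷ 3600 = 0 remainder 3052
Minutes: 3052 ÷ 60 = 50 remainder 52
Seconds: 52

0h 50m 52s


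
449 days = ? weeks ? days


Weeks: 449 ÷ 7 = 64 remainder 1

64 weeks 1 days


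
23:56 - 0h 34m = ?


Start: 1436 minutes from midnight
Subtract: 34 minutes
Remaining: 1436 - 34 = 1402
Hours: 23, Minutes: 22

23:22


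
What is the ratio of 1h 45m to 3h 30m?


Duration 1: 105 minutes
Duration 2: 210 minutes
Ratio = 105:210
GCD = 105
Simplified = 1:2
As a decimal: 1/2 = 0.50

1:2 (0.50)


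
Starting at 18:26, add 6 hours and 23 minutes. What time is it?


Start: 1106 minutes from midnight
Add: 383 minutes
Total: 1489 minutes
Hours: 1489 ÷ 60 = 24 remainder 49
24 ≥ 24 → 24 - 24 = 0 (next day)

00:49 (next day)


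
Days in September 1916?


30 days

Month: September (month 9)
September has 30 days


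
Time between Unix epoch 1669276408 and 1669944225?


667817 seconds (185.5 hours / 7.73 days)

Difference = 1669944225 - 1669276408 = 667817 seconds
In hours: 667817 / 3600 ≈ 185.5
In days: 667817 / 86400 ≈ 7.73


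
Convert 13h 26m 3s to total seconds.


Hours: 13 × 3600 = 46800
Minutes: 26 × 60 = 1560
Seconds: 3
Total = 46800 + 1560 + 3 = 48363

48363 seconds


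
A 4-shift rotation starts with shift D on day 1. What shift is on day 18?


Shift A

Shifts: A, B, C, D
Start: D (index 3)
Day 18: (3 + 18 - 1) mod 4
= 20 mod 4
= 0
Index 0 → shift A


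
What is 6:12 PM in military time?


Input: 6:12 PM
PM: 6 + 12 = 18

18:12


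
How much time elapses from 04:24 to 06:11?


1h 47m

End time in minutes: 6×60 + 11 = 371
Start time in minutes: 4×60 + 24 = 264
Difference = 371 - 264 = 107 minutes
= 1 hours 47 minutes


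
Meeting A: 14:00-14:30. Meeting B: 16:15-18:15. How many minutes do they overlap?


0 minutes

Meeting A: 840-870 (in minutes from midnight)
Meeting B: 975-1095
Overlap start = max(840, 975) = 975
Overlap end = min(870, 1095) = 870
Overlap = max(0, 870 - 975) = 0 min


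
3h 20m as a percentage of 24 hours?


Total minutes: 3×60 + 20 = 200
Day = 24×60 = 1440 minutes
Fraction = 200/1440 ≈ 0.1389
As a percentage: 200/1440 × 100 ≈ 13.89%

0.1389 (13.89%)


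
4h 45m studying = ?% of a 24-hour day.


19.8%

Time: 285 minutes
Day: 1440 minutes
Percentage = (285/1440) × 100 ≈ 19.8%


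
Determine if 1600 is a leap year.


Rules: divisible by 4 AND (not by 100 OR by 400)
1600 ÷ 4 = 400 exactly → divisible by 4
1600 ÷ 100 = 16 exactly → divisible by 100
1600 ÷ 400 = 4 exactly → divisible by 400
Divisible by 400 → leap year

Yes


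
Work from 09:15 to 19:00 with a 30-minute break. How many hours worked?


9h 15m (555 minutes)

Total time = (19×60+0) - (9×60+15)
= 1140 - 555 = 585 min
Minus break: 585 - 30 = 555 min
= 9h 15m


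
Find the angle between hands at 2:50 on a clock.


Hour hand = 2×30 + 50×0.5 = 85.0°
Minute hand = 50×6 = 300°
Difference = |85.0 - 300| = 215.0°
Since > 180°: 360 - 215.0 = 145.0°

145.0°


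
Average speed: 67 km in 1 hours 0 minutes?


67.0 km/h

Distance: 67 km
Time: 1 hours
Speed = 67 / 1 = 67.0 km/h


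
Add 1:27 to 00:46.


Start: 46 minutes from midnight
Add: 87 minutes
Total: 133 minutes
Hours: 133 ÷ 60 = 2 remainder 13

02:13


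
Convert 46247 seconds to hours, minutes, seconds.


Hours: 46247 ÷ 3600 = 12 remainder 3047
Minutes: 3047 ÷ 60 = 50 remainder 47
Seconds: 47

12h 50m 47s


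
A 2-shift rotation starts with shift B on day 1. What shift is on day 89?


Shifts: A, B
Start: B (index 1)
Day 89: (1 + 89 - 1) mod 2
= 89 mod 2
= 1
Index 1 → shift B

Shift B


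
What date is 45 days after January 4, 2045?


February 18, 2045

Start: January 4, 2045
Add 45 days
January 4 → February 1: 31 - 4 + 1 = 28 days (45 - 28 = 17 left)
February 1 + 17 = February 18, 2045


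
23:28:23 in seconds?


84503 seconds

Hours: 23 × 3600 = 82800
Minutes: 28 × 60 = 1680
Seconds: 23
Total = 82800 + 1680 + 23 = 84503


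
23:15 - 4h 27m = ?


Start: 1395 minutes from midnight
Subtract: 267 minutes
Remaining: 1395 - 267 = 1128
Hours: 18, Minutes: 48

18:48


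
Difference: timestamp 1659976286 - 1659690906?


285380 seconds (79.3 hours / 3.30 days)

Difference = 1659976286 - 1659690906 = 285380 seconds
In hours: 285380 / 3600 ≈ 79.3
In days: 285380 / 86400 ≈ 3.30


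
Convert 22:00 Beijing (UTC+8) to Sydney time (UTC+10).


00:00 (next day)

Time difference = UTC+10 - UTC+8 = +2 hours
New hour = (22 + 2) mod 24
= 24 mod 24 = 0
Minutes unchanged → 00:00; 24 ≥ 24 → next day


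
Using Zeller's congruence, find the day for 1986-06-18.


Wednesday

Zeller's congruence:
q=18, m=6, k=86, j=19
h = (18 + ⌊13×7/5⌋ + 86 + ⌊86/4⌋ + ⌊19/4⌋ - 2×19) mod 7
= (18 + 18 + 86 + 21 + 4 - 38) mod 7
= 109 mod 7 = 4
h=4 → Wednesday


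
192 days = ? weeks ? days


Weeks: 192 ÷ 7 = 27 remainder 3

27 weeks 3 days


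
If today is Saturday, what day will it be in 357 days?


Saturday

Start: Saturday (index 5)
(5 + 357) mod 7
= 362 mod 7
= 5
Index 5 → Saturday


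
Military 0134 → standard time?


Hour: 1
1 < 12 → AM

1:34 AM


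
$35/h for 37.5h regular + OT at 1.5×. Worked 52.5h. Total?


Regular: 37.5h × $35 = $1312.50
Overtime: 52.5 - 37.5 = 15.0h
OT pay: 15.0h × $35 × 1.5 = $787.50
Total = $1312.50 + $787.50 = $2100.00

$2100.00


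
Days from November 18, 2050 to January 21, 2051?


From November 18, 2050 to January 21, 2051
Rest of November 2050: 30 - 18 = 12
Full months: December 31
Days into January 2051: 21
Total = 12 + 31 + 21 = 64 days

64 days


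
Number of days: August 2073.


Month: August (month 8)
August has 31 days

31 days


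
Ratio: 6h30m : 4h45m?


Duration 1: 390 minutes
Duration 2: 285 minutes
Ratio = 390:285
GCD = 15
Simplified = 26:19
As a decimal: 26/19 ≈ 1.37

26:19 (1.37)


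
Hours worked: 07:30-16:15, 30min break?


Total time = (16×60+15) - (7×60+30)
= 975 - 450 = 525 min
Minus break: 525 - 30 = 495 min
= 8h 15m

8h 15m (495 minutes)


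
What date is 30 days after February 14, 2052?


Start: February 14, 2052
Add 30 days
February 14 → March 1: 29 - 14 + 1 = 16 days (30 - 16 = 14 left)
March 1 + 14 = March 15, 2052

March 15, 2052


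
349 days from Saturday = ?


Friday

Start: Saturday (index 5)
(5 + 349) mod 7
= 354 mod 7
= 4
Index 4 → Friday


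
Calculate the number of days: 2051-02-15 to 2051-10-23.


250 days

From February 15, 2051 to October 23, 2051
Rest of February 2051: 28 - 15 = 13
Full months: March 31, April 30, May 31, June 30, July 31, August 31, September 30
Days into October 2051: 23
Total = 13 + 31 + 30 + 31 + 30 + 31 + 31 + 30 + 23 = 250 days


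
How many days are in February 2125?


28 days

Month: February (month 2)
February: 28 or 29 (leap year)
2125 leap year? No


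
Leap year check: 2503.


No

Rules: divisible by 4 AND (not by 100 OR by 400)
2503 ÷ 4 = 625 remainder 3 → not divisible by 4
Not divisible by 4 → not a leap year


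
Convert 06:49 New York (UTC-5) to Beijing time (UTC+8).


19:49

Time difference = UTC+8 - UTC-5 = +13 hours
New hour = (6 + 13) mod 24
= 19 mod 24 = 19
Minutes unchanged → 19:49


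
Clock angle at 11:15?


Hour hand = 11×30 + 15×0.5 = 337.5°
Minute hand = 15×6 = 90°
Difference = |337.5 - 90| = 247.5°
Since > 180°: 360 - 247.5 = 112.5°

112.5°


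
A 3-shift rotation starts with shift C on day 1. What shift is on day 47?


Shift A

Shifts: A, B, C
Start: C (index 2)
Day 47: (2 + 47 - 1) mod 3
= 48 mod 3
= 0
Index 0 → shift A


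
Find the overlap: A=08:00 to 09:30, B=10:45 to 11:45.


Meeting A: 480-570 (in minutes from midnight)
Meeting B: 645-705
Overlap start = max(480, 645) = 645
Overlap end = min(570, 705) = 570
Overlap = max(0, 570 - 645) = 0 min

0 minutes


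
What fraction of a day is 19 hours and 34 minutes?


Total minutes: 19×60 + 34 = 1174
Day = 24×60 = 1440 minutes
Fraction = 1174/1440 ≈ 0.8153
As a percentage: 1174/1440 × 100 ≈ 81.53%

0.8153 (81.53%)


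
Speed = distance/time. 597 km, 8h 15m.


Distance: 597 km
Time: 8h 15m = 495 min = 495/60 = 33/4 hours
Speed = 597 ÷ (33/4) = 597 × 4 / 33 = 2388/33 ≈ 72.4 km/h

72.4 km/h


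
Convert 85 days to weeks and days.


12 weeks 1 days

Weeks: 85 ÷ 7 = 12 remainder 1


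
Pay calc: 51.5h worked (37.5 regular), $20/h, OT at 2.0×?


Regular: 37.5h × $20 = $750.00
Overtime: 51.5 - 37.5 = 14.0h
OT pay: 14.0h × $20 × 2.0 = $560.00
Total = $750.00 + $560.00 = $1310.00

$1310.00


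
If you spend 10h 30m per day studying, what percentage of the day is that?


43.8%

Time: 630 minutes
Day: 1440 minutes
Percentage = (630/1440) × 100 ≈ 43.8%


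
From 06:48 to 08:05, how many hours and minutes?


1h 17m

End time in minutes: 8×60 + 5 = 485
Start time in minutes: 6×60 + 48 = 408
Difference = 485 - 408 = 77 minutes
= 1 hours 17 minutes


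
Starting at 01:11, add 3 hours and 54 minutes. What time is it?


Start: 71 minutes from midnight
Add: 234 minutes
Total: 305 minutes
Hours: 305 ÷ 60 = 5 remainder 5

05:05


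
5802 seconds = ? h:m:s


1h 36m 42s

Hours: 5802 ÷ 3600 = 1 remainder 2202
Minutes: 2202 ÷ 60 = 36 remainder 42
Seconds: 42


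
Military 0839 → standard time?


8:39 AM

Hour: 8
8 < 12 → AM


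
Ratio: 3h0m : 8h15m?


4:11 (0.36)

Duration 1: 180 minutes
Duration 2: 495 minutes
Ratio = 180:495
GCD = 45
Simplified = 4:11
As a decimal: 4/11 ≈ 0.36


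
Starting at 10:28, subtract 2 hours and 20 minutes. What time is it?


Start: 628 minutes from midnight
Subtract: 140 minutes
Remaining: 628 - 140 = 488
Hours: 8, Minutes: 8

08:08


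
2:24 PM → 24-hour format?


14:24

Input: 2:24 PM
PM: 2 + 12 = 14


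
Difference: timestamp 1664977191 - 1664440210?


536981 seconds (149.2 hours / 6.22 days)

Difference = 1664977191 - 1664440210 = 536981 seconds
In hours: 536981 / 3600 ≈ 149.2
In days: 536981 / 86400 ≈ 6.22


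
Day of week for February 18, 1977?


Friday

Zeller's congruence:
q=18, m=14, k=76, j=19
h = (18 + ⌊13×15/5⌋ + 76 + ⌊76/4⌋ + ⌊19/4⌋ - 2×19) mod 7
= (18 + 39 + 76 + 19 + 4 - 38) mod 7
= 118 mod 7 = 6
h=6 → Friday


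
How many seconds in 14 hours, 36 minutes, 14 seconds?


52574 seconds

Hours: 14 × 3600 = 50400
Minutes: 36 × 60 = 2160
Seconds: 14
Total = 50400 + 2160 + 14 = 52574


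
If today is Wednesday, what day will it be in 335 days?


Start: Wednesday (index 2)
(2 + 335) mod 7
= 337 mod 7
= 1
Index 1 → Tuesday

Tuesday


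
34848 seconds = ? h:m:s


Hours: 34848 ÷ 3600 = 9 remainder 2448
Minutes: 2448 ÷ 60 = 40 remainder 48
Seconds: 48

9h 40m 48s


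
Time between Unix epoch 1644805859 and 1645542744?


736885 seconds (204.7 hours / 8.53 days)

Difference = 1645542744 - 1644805859 = 736885 seconds
In hours: 736885 / 3600 ≈ 204.7
In days: 736885 / 86400 ≈ 8.53


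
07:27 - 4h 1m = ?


03:26

Start: 447 minutes from midnight
Subtract: 241 minutes
Remaining: 447 - 241 = 206
Hours: 3, Minutes: 26


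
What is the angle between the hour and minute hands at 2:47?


161.5°

Hour hand = 2×30 + 47×0.5 = 83.5°
Minute hand = 47×6 = 282°
Difference = |83.5 - 282| = 198.5°
Since > 180°: 360 - 198.5 = 161.5°


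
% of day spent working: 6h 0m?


25.0%

Time: 360 minutes
Day: 1440 minutes
Percentage = (360/1440) × 100 = 25.0%


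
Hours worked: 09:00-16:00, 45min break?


Total time = (16×60+0) - (9×60+0)
= 960 - 540 = 420 min
Minus break: 420 - 45 = 375 min
= 6h 15m

6h 15m (375 minutes)


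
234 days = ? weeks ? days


Weeks: 234 ÷ 7 = 33 remainder 3

33 weeks 3 days


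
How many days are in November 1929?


30 days

Month: November (month 11)
November has 30 days


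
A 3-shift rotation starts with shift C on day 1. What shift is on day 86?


Shifts: A, B, C
Start: C (index 2)
Day 86: (2 + 86 - 1) mod 3
= 87 mod 3
= 0
Index 0 → shift A

Shift A


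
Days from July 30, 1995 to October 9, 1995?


From July 30, 1995 to October 9, 1995
Rest of July 1995: 31 - 30 = 1
Full months: August 31, September 30
Days into October 1995: 9
Total = 1 + 31 + 30 + 9 = 71 days

71 days


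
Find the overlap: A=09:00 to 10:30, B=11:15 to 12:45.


0 minutes

Meeting A: 540-630 (in minutes from midnight)
Meeting B: 675-765
Overlap start = max(540, 675) = 675
Overlap end = min(630, 765) = 630
Overlap = max(0, 630 - 675) = 0 min


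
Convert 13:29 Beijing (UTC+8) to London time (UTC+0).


05:29

Time difference = UTC+0 - UTC+8 = -8 hours
New hour = (13 -8) mod 24
= 5 mod 24 = 5
Minutes unchanged → 05:29


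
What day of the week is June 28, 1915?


Monday

Zeller's congruence:
q=28, m=6, k=15, j=19
h = (28 + ⌊13×7/5⌋ + 15 + ⌊15/4⌋ + ⌊19/4⌋ - 2×19) mod 7
= (28 + 18 + 15 + 3 + 4 - 38) mod 7
= 30 mod 7 = 2
h=2 → Monday


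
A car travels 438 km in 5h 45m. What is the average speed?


Distance: 438 km
Time: 5h 45m = 345 min = 345/60 = 23/4 hours
Speed = 438 ÷ (23/4) = 438 × 4 / 23 = 1752/23 ≈ 76.2 km/h

76.2 km/h


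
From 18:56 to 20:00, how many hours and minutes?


End time in minutes: 20×60 + 0 = 1200
Start time in minutes: 18×60 + 56 = 1136
Difference = 1200 - 1136 = 64 minutes
= 1 hours 4 minutes

1h 4m


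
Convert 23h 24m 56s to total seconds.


Hours: 23 × 3600 = 82800
Minutes: 24 × 60 = 1440
Seconds: 56
Total = 82800 + 1440 + 56 = 84296

84296 seconds


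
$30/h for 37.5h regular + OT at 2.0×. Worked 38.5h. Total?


Regular: 37.5h × $30 = $1125.00
Overtime: 38.5 - 37.5 = 1.0h
OT pay: 1.0h × $30 × 2.0 = $60.00
Total = $1125.00 + $60.00 = $1185.00

$1185.00


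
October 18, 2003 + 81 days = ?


January 7, 2004

Start: October 18, 2003
Add 81 days
October 18 → November 1: 31 - 18 + 1 = 14 days (81 - 14 = 67 left)
November 1 → December 1: 30 - 1 + 1 = 30 days (67 - 30 = 37 left)
December 1 → January 1: 31 - 1 + 1 = 31 days (37 - 31 = 6 left)
January 1 + 6 = January 7, 2004


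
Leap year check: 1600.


Rules: divisible by 4 AND (not by 100 OR by 400)
1600 ÷ 4 = 400 exactly → divisible by 4
1600 ÷ 100 = 16 exactly → divisible by 100
1600 ÷ 400 = 4 exactly → divisible by 400
Divisible by 400 → leap year

Yes


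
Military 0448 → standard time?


4:48 AM

Hour: 4
4 < 12 → AM


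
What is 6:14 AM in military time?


06:14

Input: 6:14 AM
AM hour stays: 6


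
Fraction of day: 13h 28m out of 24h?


Total minutes: 13×60 + 28 = 808
Day = 24×60 = 1440 minutes
Fraction = 808/1440 ≈ 0.5611
As a percentage: 808/1440 × 100 ≈ 56.11%

0.5611 (56.11%)


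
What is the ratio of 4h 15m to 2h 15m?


Duration 1: 255 minutes
Duration 2: 135 minutes
Ratio = 255:135
GCD = 15
Simplified = 17:9
As a decimal: 17/9 ≈ 1.89

17:9 (1.89)


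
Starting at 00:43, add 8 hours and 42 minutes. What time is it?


Start: 43 minutes from midnight
Add: 522 minutes
Total: 565 minutes
Hours: 565 ÷ 60 = 9 remainder 25

09:25


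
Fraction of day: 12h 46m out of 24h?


0.5319 (53.19%)

Total minutes: 12×60 + 46 = 766
Day = 24×60 = 1440 minutes
Fraction = 766/1440 ≈ 0.5319
As a percentage: 766/1440 × 100 ≈ 53.19%


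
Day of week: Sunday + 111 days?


Saturday

Start: Sunday (index 6)
(6 + 111) mod 7
= 117 mod 7
= 5
Index 5 → Saturday


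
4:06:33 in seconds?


14793 seconds

Hours: 4 × 3600 = 14400
Minutes: 6 × 60 = 360
Seconds: 33
Total = 14400 + 360 + 33 = 14793


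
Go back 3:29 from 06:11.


Start: 371 minutes from midnight
Subtract: 209 minutes
Remaining: 371 - 209 = 162
Hours: 2, Minutes: 42

02:42


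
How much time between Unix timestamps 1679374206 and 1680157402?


783196 seconds (217.6 hours / 9.06 days)

Difference = 1680157402 - 1679374206 = 783196 seconds
In hours: 783196 / 3600 ≈ 217.6
In days: 783196 / 86400 ≈ 9.06


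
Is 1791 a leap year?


No

Rules: divisible by 4 AND (not by 100 OR by 400)
1791 ÷ 4 = 447 remainder 3 → not divisible by 4
Not divisible by 4 → not a leap year


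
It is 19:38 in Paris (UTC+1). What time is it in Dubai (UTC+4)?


Time difference = UTC+4 - UTC+1 = +3 hours
New hour = (19 + 3) mod 24
= 22 mod 24 = 22
Minutes unchanged → 22:38

22:38


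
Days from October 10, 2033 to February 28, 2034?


141 days

From October 10, 2033 to February 28, 2034
Rest of October 2033: 31 - 10 = 21
Full months: November 30, December 31, January 31
Days into February 2034: 28
Total = 21 + 30 + 31 + 31 + 28 = 141 days


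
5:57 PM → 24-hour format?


Input: 5:57 PM
PM: 5 + 12 = 17

17:57


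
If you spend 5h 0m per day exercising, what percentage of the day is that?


20.8%

Time: 300 minutes
Day: 1440 minutes
Percentage = (300/1440) × 100 ≈ 20.8%


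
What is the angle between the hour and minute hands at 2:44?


178.0°

Hour hand = 2×30 + 44×0.5 = 82.0°
Minute hand = 44×6 = 264°
Difference = |82.0 - 264| = 182.0°
Since > 180°: 360 - 182.0 = 178.0°


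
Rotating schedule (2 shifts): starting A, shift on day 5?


Shift A

Shifts: A, B
Start: A (index 0)
Day 5: (0 + 5 - 1) mod 2
= 4 mod 2
= 0
Index 0 → shift A


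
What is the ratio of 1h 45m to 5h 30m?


Duration 1: 105 minutes
Duration 2: 330 minutes
Ratio = 105:330
GCD = 15
Simplified = 7:22
As a decimal: 7/22 ≈ 0.32

7:22 (0.32)


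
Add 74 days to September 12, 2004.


November 25, 2004

Start: September 12, 2004
Add 74 days
September 12 → October 1: 30 - 12 + 1 = 19 days (74 - 19 = 55 left)
October 1 → November 1: 31 - 1 + 1 = 31 days (55 - 31 = 24 left)
November 1 + 24 = November 25, 2004


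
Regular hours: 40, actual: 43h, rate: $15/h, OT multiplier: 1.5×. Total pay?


Regular: 40h × $15 = $600.00
Overtime: 43 - 40 = 3h
OT pay: 3h × $15 × 1.5 = $67.50
Total = $600.00 + $67.50 = $667.50

$667.50


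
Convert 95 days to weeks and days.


13 weeks 4 days

Weeks: 95 ÷ 7 = 13 remainder 4


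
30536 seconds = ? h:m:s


8h 28m 56s

Hours: 30536 ÷ 3600 = 8 remainder 1736
Minutes: 1736 ÷ 60 = 28 remainder 56
Seconds: 56


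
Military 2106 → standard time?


9:06 PM

Hour: 21
21 - 12 = 9 → PM


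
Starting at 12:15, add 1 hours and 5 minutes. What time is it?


13:20

Start: 735 minutes from midnight
Add: 65 minutes
Total: 800 minutes
Hours: 800 ÷ 60 = 13 remainder 20


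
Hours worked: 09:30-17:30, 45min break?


7h 15m (435 minutes)

Total time = (17×60+30) - (9×60+30)
= 1050 - 570 = 480 min
Minus break: 480 - 45 = 435 min
= 7h 15m


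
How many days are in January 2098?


31 days

Month: January (month 1)
January has 31 days


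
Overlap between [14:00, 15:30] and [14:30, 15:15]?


45 minutes

Meeting A: 840-930 (in minutes from midnight)
Meeting B: 870-915
Overlap start = max(840, 870) = 870
Overlap end = min(930, 915) = 915
Overlap = max(0, 915 - 870) = 45 min


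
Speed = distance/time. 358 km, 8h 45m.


Distance: 358 km
Time: 8h 45m = 525 min = 525/60 = 35/4 hours
Speed = 358 ÷ (35/4) = 358 × 4 / 35 = 1432/35 ≈ 40.9 km/h

40.9 km/h


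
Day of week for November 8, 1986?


Saturday

Zeller's congruence:
q=8, m=11, k=86, j=19
h = (8 + ⌊13×12/5⌋ + 86 + ⌊86/4⌋ + ⌊19/4⌋ - 2×19) mod 7
= (8 + 31 + 86 + 21 + 4 - 38) mod 7
= 112 mod 7 = 0
h=0 → Saturday


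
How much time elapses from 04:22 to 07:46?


End time in minutes: 7×60 + 46 = 466
Start time in minutes: 4×60 + 22 = 262
Difference = 466 - 262 = 204 minutes
= 3 hours 24 minutes

3h 24m


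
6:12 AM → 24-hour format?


Input: 6:12 AM
AM hour stays: 6

06:12


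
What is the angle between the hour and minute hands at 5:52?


136.0°

Hour hand = 5×30 + 52×0.5 = 176.0°
Minute hand = 52×6 = 312°
Difference = |176.0 - 312| = 136.0°


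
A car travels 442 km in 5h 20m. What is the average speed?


Distance: 442 km
Time: 5h 20m = 320 min = 320/60 = 16/3 hours
Speed = 442 ÷ (16/3) = 442 × 3 / 16 = 1326/16 ≈ 82.9 km/h

82.9 km/h


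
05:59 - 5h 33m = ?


00:26

Start: 359 minutes from midnight
Subtract: 333 minutes
Remaining: 359 - 333 = 26
Hours: 0, Minutes: 26


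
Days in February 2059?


Month: February (month 2)
February: 28 or 29 (leap year)
2059 leap year? No

28 days


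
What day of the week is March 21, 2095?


Monday

Zeller's congruence:
q=21, m=3, k=95, j=20
h = (21 + ⌊13×4/5⌋ + 95 + ⌊95/4⌋ + ⌊20/4⌋ - 2×20) mod 7
= (21 + 10 + 95 + 23 + 5 - 40) mod 7
= 114 mod 7 = 2
h=2 → Monday


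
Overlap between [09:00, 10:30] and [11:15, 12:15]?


Meeting A: 540-630 (in minutes from midnight)
Meeting B: 675-735
Overlap start = max(540, 675) = 675
Overlap end = min(630, 735) = 630
Overlap = max(0, 630 - 675) = 0 min

0 minutes


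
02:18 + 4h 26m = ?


Start: 138 minutes from midnight
Add: 266 minutes
Total: 404 minutes
Hours: 404 ÷ 60 = 6 remainder 44

06:44


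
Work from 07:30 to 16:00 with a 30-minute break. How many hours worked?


8h 0m (480 minutes)

Total time = (16×60+0) - (7×60+30)
= 960 - 450 = 510 min
Minus break: 510 - 30 = 480 min
= 8h 0m


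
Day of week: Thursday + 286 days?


Start: Thursday (index 3)
(3 + 286) mod 7
= 289 mod 7
= 2
Index 2 → Wednesday

Wednesday


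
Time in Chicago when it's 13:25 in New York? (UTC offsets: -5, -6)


Time difference = UTC-6 - UTC-5 = -1 hours
New hour = (13 -1) mod 24
= 12 mod 24 = 12
Minutes unchanged → 12:25

12:25


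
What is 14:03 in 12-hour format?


2:03 PM

Hour: 14
14 - 12 = 2 → PM


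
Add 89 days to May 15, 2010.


Start: May 15, 2010
Add 89 days
May 15 → June 1: 31 - 15 + 1 = 17 days (89 - 17 = 72 left)
June 1 → July 1: 30 - 1 + 1 = 30 days (72 - 30 = 42 left)
July 1 → August 1: 31 - 1 + 1 = 31 days (42 - 31 = 11 left)
August 1 + 11 = August 12, 2010

August 12, 2010


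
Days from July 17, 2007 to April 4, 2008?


262 days

From July 17, 2007 to April 4, 2008
Rest of July 2007: 31 - 17 = 14
Full months: August 31, September 30, October 31, November 30, December 31, January 31, February 2008 29, March 31
Days into April 2008: 4
Total = 14 + 31 + 30 + 31 + 30 + 31 + 31 + 29 + 31 + 4 = 262 days


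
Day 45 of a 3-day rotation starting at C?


Shifts: A, B, C
Start: C (index 2)
Day 45: (2 + 45 - 1) mod 3
= 46 mod 3
= 1
Index 1 → shift B

Shift B


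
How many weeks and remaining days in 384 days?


Weeks: 384 ÷ 7 = 54 remainder 6

54 weeks 6 days


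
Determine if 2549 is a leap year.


No

Rules: divisible by 4 AND (not by 100 OR by 400)
2549 ÷ 4 = 637 remainder 1 → not divisible by 4
Not divisible by 4 → not a leap year


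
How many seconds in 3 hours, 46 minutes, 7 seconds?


Hours: 3 × 3600 = 10800
Minutes: 46 × 60 = 2760
Seconds: 7
Total = 10800 + 2760 + 7 = 13567

13567 seconds


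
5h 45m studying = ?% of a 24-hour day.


24.0%

Time: 345 minutes
Day: 1440 minutes
Percentage = (345/1440) × 100 ≈ 24.0%


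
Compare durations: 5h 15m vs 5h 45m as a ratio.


Duration 1: 315 minutes
Duration 2: 345 minutes
Ratio = 315:345
GCD = 15
Simplified = 21:23
As a decimal: 21/23 ≈ 0.91

21:23 (0.91)


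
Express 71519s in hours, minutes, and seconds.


Hours: 71519 ÷ 3600 = 19 remainder 3119
Minutes: 3119 ÷ 60 = 51 remainder 59
Seconds: 59

19h 51m 59s


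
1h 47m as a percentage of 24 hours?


0.0743 (7.43%)

Total minutes: 1×60 + 47 = 107
Day = 24×60 = 1440 minutes
Fraction = 107/1440 ≈ 0.0743
As a percentage: 107/1440 × 100 ≈ 7.43%


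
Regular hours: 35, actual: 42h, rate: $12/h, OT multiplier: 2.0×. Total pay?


Regular: 35h × $12 = $420.00
Overtime: 42 - 35 = 7h
OT pay: 7h × $12 × 2.0 = $168.00
Total = $420.00 + $168.00 = $588.00

$588.00


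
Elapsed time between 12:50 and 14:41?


End time in minutes: 14×60 + 41 = 881
Start time in minutes: 12×60 + 50 = 770
Difference = 881 - 770 = 111 minutes
= 1 hours 51 minutes

1h 51m


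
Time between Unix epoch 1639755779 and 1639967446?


Difference = 1639967446 - 1639755779 = 211667 seconds
In hours: 211667 / 3600 ≈ 58.8
In days: 211667 / 86400 ≈ 2.45

211667 seconds (58.8 hours / 2.45 days)


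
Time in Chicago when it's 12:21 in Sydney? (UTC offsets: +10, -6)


Time difference = UTC-6 - UTC+10 = -16 hours
New hour = (12 -16) mod 24
= -4 mod 24 = 20
Minutes unchanged → 20:21; -4 < 0 → previous day

20:21 (previous day)


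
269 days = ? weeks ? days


38 weeks 3 days

Weeks: 269 ÷ 7 = 38 remainder 3


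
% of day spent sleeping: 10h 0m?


41.7%

Time: 600 minutes
Day: 1440 minutes
Percentage = (600/1440) × 100 ≈ 41.7%


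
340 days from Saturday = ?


Start: Saturday (index 5)
(5 + 340) mod 7
= 345 mod 7
= 2
Index 2 → Wednesday

Wednesday


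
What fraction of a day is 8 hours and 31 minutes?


Total minutes: 8×60 + 31 = 511
Day = 24×60 = 1440 minutes
Fraction = 511/1440 ≈ 0.3549
As a percentage: 511/1440 × 100 ≈ 35.49%

0.3549 (35.49%)


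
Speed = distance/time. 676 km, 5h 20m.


126.8 km/h

Distance: 676 km
Time: 5h 20m = 320 min = 320/60 = 16/3 hours
Speed = 676 ÷ (16/3) = 676 × 3 / 16 = 2028/16 ≈ 126.8 km/h


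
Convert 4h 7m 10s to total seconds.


14830 seconds

Hours: 4 × 3600 = 14400
Minutes: 7 × 60 = 420
Seconds: 10
Total = 14400 + 420 + 10 = 14830


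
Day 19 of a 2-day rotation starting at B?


Shift B

Shifts: A, B
Start: B (index 1)
Day 19: (1 + 19 - 1) mod 2
= 19 mod 2
= 1
Index 1 → shift B


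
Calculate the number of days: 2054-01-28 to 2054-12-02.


308 days

From January 28, 2054 to December 2, 2054
Rest of January 2054: 31 - 28 = 3
Full months: February 2054 28, March 31, April 30, May 31, June 30, July 31, August 31, September 30, October 31, November 30
Days into December 2054: 2
Total = 3 + 28 + 31 + 30 + 31 + 30 + 31 + 31 + 30 + 31 + 30 + 2 = 308 days


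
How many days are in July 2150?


Month: July (month 7)
July has 31 days

31 days


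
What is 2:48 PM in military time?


Input: 2:48 PM
PM: 2 + 12 = 14

14:48


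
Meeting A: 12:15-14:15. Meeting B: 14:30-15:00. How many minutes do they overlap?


0 minutes

Meeting A: 735-855 (in minutes from midnight)
Meeting B: 870-900
Overlap start = max(735, 870) = 870
Overlap end = min(855, 900) = 855
Overlap = max(0, 855 - 870) = 0 min


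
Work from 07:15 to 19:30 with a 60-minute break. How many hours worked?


11h 15m (675 minutes)

Total time = (19×60+30) - (7×60+15)
= 1170 - 435 = 735 min
Minus break: 735 - 60 = 675 min
= 11h 15m


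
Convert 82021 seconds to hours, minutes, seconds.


Hours: 82021 ÷ 3600 = 22 remainder 2821
Minutes: 2821 ÷ 60 = 47 remainder 1
Seconds: 1

22h 47m 1s


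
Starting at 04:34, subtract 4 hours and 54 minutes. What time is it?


23:40

Start: 274 minutes from midnight
Subtract: 294 minutes
Remaining: 274 - 294 = -20
Negative → add 24×60 = 1420
Hours: 23, Minutes: 40


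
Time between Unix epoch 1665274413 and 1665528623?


Difference = 1665528623 - 1665274413 = 254210 seconds
In hours: 254210 / 3600 ≈ 70.6
In days: 254210 / 86400 ≈ 2.94

254210 seconds (70.6 hours / 2.94 days)


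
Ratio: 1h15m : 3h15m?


5:13 (0.38)

Duration 1: 75 minutes
Duration 2: 195 minutes
Ratio = 75:195
GCD = 15
Simplified = 5:13
As a decimal: 5/13 ≈ 0.38


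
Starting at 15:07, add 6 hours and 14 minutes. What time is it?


Start: 907 minutes from midnight
Add: 374 minutes
Total: 1281 minutes
Hours: 1281 ÷ 60 = 21 remainder 21

21:21


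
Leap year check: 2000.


Yes

Rules: divisible by 4 AND (not by 100 OR by 400)
2000 ÷ 4 = 500 exactly → divisible by 4
2000 ÷ 100 = 20 exactly → divisible by 100
2000 ÷ 400 = 5 exactly → divisible by 400
Divisible by 400 → leap year


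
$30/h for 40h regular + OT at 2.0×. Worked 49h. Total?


Regular: 40h × $30 = $1200.00
Overtime: 49 - 40 = 9h
OT pay: 9h × $30 × 2.0 = $540.00
Total = $1200.00 + $540.00 = $1740.00

$1740.00


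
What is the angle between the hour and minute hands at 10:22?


Hour hand = 10×30 + 22×0.5 = 311.0°
Minute hand = 22×6 = 132°
Difference = |311.0 - 132| = 179.0°

179.0°
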